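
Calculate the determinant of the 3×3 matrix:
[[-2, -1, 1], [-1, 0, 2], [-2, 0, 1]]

Expansion along first row:
det = -2·det([[0,2],[0,1]]) - -1·det([[-1,2],[-2,1]]) + 1·det([[-1,0],[-2,0]])
    = -2·(0·1 - 2·0) - -1·(-1·1 - 2·-2) + 1·(-1·0 - 0·-2)
    = -2·0 - -1·3 + 1·0
    = 0 + 3 + 0 = 3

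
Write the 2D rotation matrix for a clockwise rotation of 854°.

Rotation matrix formula: [[cos θ, -sin θ], [sin θ, cos θ]]
A clockwise rotation by 854° is equivalent to a counterclockwise rotation by -854°.
For θ = -854°:
cos(-854°) = -0.6947
sin(-854°) = -0.7193
Result: [[-0.6947, 0.7193], [-0.7193, -0.6947]]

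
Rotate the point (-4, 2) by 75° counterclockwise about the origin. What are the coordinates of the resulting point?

Rotation matrix for 75°: [[cos 75°, -sin 75°], [sin 75°, cos 75°]] ≈ [[0.258819, -0.965926], [0.965926, 0.258819]]
[[0.258819, -0.965926], [0.965926, 0.258819]] × [-4, 2]ᵀ ≈ [-2.9671, -3.3461]ᵀ
Result: (-2.9671, -3.3461)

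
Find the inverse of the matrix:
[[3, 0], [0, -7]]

For [[a,b],[c,d]], inverse = (1/det)·[[d,-b],[-c,a]]
det = (3)(-7) - (0)(0) = -21 - 0 = -21
Inverse = (1/-21)·[[-7, 0], [0, 3]]
= [[1/3, 0], [0, -1/7]]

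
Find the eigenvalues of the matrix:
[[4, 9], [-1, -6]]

Characteristic equation: det(A - λI) = 0
λ² - (trace)λ + (det) = 0
trace = 4 + -6 = -2, det = (4)(-6) - (9)(-1) = -15
λ² - (-2)λ + (-15) = 0
λ = (-2 ± √((-2)² - 4·(-15))) / 2 = (-2 ± √64) / 2
Solving: λ = -5, 3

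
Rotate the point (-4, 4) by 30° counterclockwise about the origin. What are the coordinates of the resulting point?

Rotation matrix for 30°: [[cos 30°, -sin 30°], [sin 30°, cos 30°]] ≈ [[0.866025, -0.500000], [0.500000, 0.866025]]
[[0.866025, -0.500000], [0.500000, 0.866025]] × [-4, 4]ᵀ ≈ [-5.4641, 1.4641]ᵀ
Result: (-5.4641, 1.4641)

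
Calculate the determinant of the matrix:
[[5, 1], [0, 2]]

For a 2×2 matrix [[a, b], [c, d]], det = ad - bc
det = (5)(2) - (1)(0) = 10 - 0 = 10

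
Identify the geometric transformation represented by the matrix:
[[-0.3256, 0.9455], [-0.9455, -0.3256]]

This matrix represents: rotation by 251° counterclockwise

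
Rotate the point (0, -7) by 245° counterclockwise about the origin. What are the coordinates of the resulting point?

Rotation matrix for 245°: [[cos 245°, -sin 245°], [sin 245°, cos 245°]] ≈ [[-0.422618, 0.906308], [-0.906308, -0.422618]]
[[-0.422618, 0.906308], [-0.906308, -0.422618]] × [0, -7]ᵀ ≈ [-6.3442, 2.9583]ᵀ
Result: (-6.3442, 2.9583)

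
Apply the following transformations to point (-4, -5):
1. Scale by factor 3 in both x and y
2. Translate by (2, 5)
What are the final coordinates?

Step 1: Scale (-4, -5) by 3 → (-12, -15)
Step 2: Translate by (2, 5) → (-10, -10)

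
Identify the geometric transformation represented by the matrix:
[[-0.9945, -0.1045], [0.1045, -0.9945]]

This matrix represents: rotation by 174° counterclockwise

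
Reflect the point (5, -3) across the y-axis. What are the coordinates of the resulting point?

Reflection across y-axis: (5, -3) → (-5, -3)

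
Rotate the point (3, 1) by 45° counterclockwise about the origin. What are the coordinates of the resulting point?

Rotation matrix for 45°: [[cos 45°, -sin 45°], [sin 45°, cos 45°]] ≈ [[0.707107, -0.707107], [0.707107, 0.707107]]
[[0.707107, -0.707107], [0.707107, 0.707107]] × [3, 1]ᵀ ≈ [1.4142, 2.8284]ᵀ
Result: (1.4142, 2.8284)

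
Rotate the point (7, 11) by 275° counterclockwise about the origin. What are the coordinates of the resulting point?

Rotation matrix for 275°: [[cos 275°, -sin 275°], [sin 275°, cos 275°]] ≈ [[0.087156, 0.996195], [-0.996195, 0.087156]]
[[0.087156, 0.996195], [-0.996195, 0.087156]] × [7, 11]ᵀ ≈ [11.5682, -6.0146]ᵀ
Result: (11.5682, -6.0146)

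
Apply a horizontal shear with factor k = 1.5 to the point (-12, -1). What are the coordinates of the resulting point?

Shear matrix for horizontal shear with factor k = 1.5:
[[1, 1.50], [0, 1]]
Result: (-12, -1) → (-13.5, -1)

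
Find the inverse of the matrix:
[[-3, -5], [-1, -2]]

For [[a,b],[c,d]], inverse = (1/det)·[[d,-b],[-c,a]]
det = (-3)(-2) - (-5)(-1) = 6 - 5 = 1
Inverse = [[-2, 5], [1, -3]]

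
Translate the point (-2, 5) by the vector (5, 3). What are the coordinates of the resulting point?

Translation by (5, 3) (homogeneous matrix [[1, 0, 5], [0, 1, 3], [0, 0, 1]]):
x' = -2 + 5 = 3
y' = 5 + 3 = 8
Result: (3, 8)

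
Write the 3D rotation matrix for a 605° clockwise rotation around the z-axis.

Rotation matrix for clockwise 605° around z-axis:
A clockwise rotation by 605° is a counterclockwise rotation by -605°.
cos(-605°) = -0.4226, sin(-605°) = 0.9063
Result: [[-0.4226, -0.9063, 0], [0.9063, -0.4226, 0], [0, 0, 1]]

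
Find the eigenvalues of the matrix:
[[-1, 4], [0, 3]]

Characteristic equation: det(A - λI) = 0
λ² - (trace)λ + (det) = 0
trace = -1 + 3 = 2, det = (-1)(3) - (4)(0) = -3
λ² - (2)λ + (-3) = 0
λ = (2 ± √((2)² - 4·(-3))) / 2 = (2 ± √16) / 2
Solving: λ = -1, 3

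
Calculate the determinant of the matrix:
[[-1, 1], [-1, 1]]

For a 2×2 matrix [[a, b], [c, d]], det = ad - bc
det = (-1)(1) - (1)(-1) = -1 - -1 = 0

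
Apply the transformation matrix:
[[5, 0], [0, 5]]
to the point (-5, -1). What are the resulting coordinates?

Matrix multiplication:
[[5, 0], [0, 5]] × [-5, -1]ᵀ
= [(5)(-5) + (0)(-1), (0)(-5) + (5)(-1)]ᵀ
= [-25, -5]ᵀ
Result: (-25, -5)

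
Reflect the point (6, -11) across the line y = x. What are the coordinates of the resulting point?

Reflection across line y = x: (6, -11) → (-11, 6)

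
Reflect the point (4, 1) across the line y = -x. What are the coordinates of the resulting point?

Reflection across line y = -x: (4, 1) → (-1, -4)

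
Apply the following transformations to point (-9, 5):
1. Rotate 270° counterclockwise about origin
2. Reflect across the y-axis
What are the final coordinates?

Step 1: Rotate 270° → (5, 9)
Step 2: Reflect across y-axis → (-5, 9)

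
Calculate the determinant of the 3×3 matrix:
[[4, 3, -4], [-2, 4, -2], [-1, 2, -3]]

Expansion along first row:
det = 4·det([[4,-2],[2,-3]]) - 3·det([[-2,-2],[-1,-3]]) + -4·det([[-2,4],[-1,2]])
    = 4·(4·-3 - -2·2) - 3·(-2·-3 - -2·-1) + -4·(-2·2 - 4·-1)
    = 4·-8 - 3·4 + -4·0
    = -32 + -12 + 0 = -44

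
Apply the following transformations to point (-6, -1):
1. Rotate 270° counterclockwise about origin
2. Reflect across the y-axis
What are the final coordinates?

Step 1: Rotate 270° → (-1, 6)
Step 2: Reflect across y-axis → (1, 6)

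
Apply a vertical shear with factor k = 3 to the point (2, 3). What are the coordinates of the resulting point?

Shear matrix for vertical shear with factor k = 3:
[[1, 0], [3, 1]]
Result: (2, 3) → (2, 9)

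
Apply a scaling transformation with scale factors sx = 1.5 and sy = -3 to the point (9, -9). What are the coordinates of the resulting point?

Scaling matrix:
[[1.50, 0], [0, -3]]
Result: (9 × 1.5, -9 × -3) = (13.5, 27)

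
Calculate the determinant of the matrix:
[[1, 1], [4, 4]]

For a 2×2 matrix [[a, b], [c, d]], det = ad - bc
det = (1)(4) - (1)(4) = 4 - 4 = 0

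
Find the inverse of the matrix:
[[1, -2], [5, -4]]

For [[a,b],[c,d]], inverse = (1/det)·[[d,-b],[-c,a]]
det = (1)(-4) - (-2)(5) = -4 - -10 = 6
Inverse = (1/6)·[[-4, 2], [-5, 1]]
= [[-2/3, 1/3], [-5/6, 1/6]]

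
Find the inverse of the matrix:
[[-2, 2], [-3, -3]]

For [[a,b],[c,d]], inverse = (1/det)·[[d,-b],[-c,a]]
det = (-2)(-3) - (2)(-3) = 6 - -6 = 12
Inverse = (1/12)·[[-3, -2], [3, -2]]
= [[-1/4, -1/6], [1/4, -1/6]]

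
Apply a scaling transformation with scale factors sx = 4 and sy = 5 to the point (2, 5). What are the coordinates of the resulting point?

Scaling matrix:
[[4, 0], [0, 5]]
Result: (2 × 4, 5 × 5) = (8, 25)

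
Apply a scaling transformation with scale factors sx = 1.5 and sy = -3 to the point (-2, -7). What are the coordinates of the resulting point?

Scaling matrix:
[[1.50, 0], [0, -3]]
Result: (-2 × 1.5, -7 × -3) = (-3, 21)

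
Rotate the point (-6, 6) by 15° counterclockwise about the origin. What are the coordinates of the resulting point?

Rotation matrix for 15°: [[cos 15°, -sin 15°], [sin 15°, cos 15°]] ≈ [[0.965926, -0.258819], [0.258819, 0.965926]]
[[0.965926, -0.258819], [0.258819, 0.965926]] × [-6, 6]ᵀ ≈ [-7.3485, 4.2426]ᵀ
Result: (-7.3485, 4.2426)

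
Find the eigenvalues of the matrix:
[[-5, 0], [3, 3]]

Characteristic equation: det(A - λI) = 0
λ² - (trace)λ + (det) = 0
trace = -5 + 3 = -2, det = (-5)(3) - (0)(3) = -15
λ² - (-2)λ + (-15) = 0
λ = (-2 ± √((-2)² - 4·(-15))) / 2 = (-2 ± √64) / 2
Solving: λ = -5, 3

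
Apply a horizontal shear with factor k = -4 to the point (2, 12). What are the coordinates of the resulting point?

Shear matrix for horizontal shear with factor k = -4:
[[1, -4], [0, 1]]
Result: (2, 12) → (-46, 12)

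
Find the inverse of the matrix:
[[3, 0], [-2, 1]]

For [[a,b],[c,d]], inverse = (1/det)·[[d,-b],[-c,a]]
det = (3)(1) - (0)(-2) = 3 - 0 = 3
Inverse = (1/3)·[[1, 0], [2, 3]]
= [[1/3, 0], [2/3, 1]]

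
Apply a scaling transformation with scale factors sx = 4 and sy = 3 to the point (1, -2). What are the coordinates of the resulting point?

Scaling matrix:
[[4, 0], [0, 3]]
Result: (1 × 4, -2 × 3) = (4, -6)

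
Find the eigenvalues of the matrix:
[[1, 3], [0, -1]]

Characteristic equation: det(A - λI) = 0
λ² - (trace)λ + (det) = 0
trace = 1 + -1 = 0, det = (1)(-1) - (3)(0) = -1
λ² - (0)λ + (-1) = 0
λ = (0 ± √((0)² - 4·(-1))) / 2 = (0 ± √4) / 2
Solving: λ = -1, 1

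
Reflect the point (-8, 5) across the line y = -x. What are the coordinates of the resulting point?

Reflection across line y = -x: (-8, 5) → (-5, 8)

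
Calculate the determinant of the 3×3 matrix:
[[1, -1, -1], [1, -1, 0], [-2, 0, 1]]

Expansion along first row:
det = 1·det([[-1,0],[0,1]]) - -1·det([[1,0],[-2,1]]) + -1·det([[1,-1],[-2,0]])
    = 1·(-1·1 - 0·0) - -1·(1·1 - 0·-2) + -1·(1·0 - -1·-2)
    = 1·-1 - -1·1 + -1·-2
    = -1 + 1 + 2 = 2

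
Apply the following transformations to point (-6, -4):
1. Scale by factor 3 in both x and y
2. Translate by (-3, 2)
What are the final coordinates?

Step 1: Scale (-6, -4) by 3 → (-18, -12)
Step 2: Translate by (-3, 2) → (-21, -10)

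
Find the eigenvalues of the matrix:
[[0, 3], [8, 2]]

Characteristic equation: det(A - λI) = 0
λ² - (trace)λ + (det) = 0
trace = 0 + 2 = 2, det = (0)(2) - (3)(8) = -24
λ² - (2)λ + (-24) = 0
λ = (2 ± √((2)² - 4·(-24))) / 2 = (2 ± √100) / 2
Solving: λ = -4, 6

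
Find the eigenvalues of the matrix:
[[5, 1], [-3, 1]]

Characteristic equation: det(A - λI) = 0
λ² - (trace)λ + (det) = 0
trace = 5 + 1 = 6, det = (5)(1) - (1)(-3) = 8
λ² - (6)λ + (8) = 0
λ = (6 ± √((6)² - 4·(8))) / 2 = (6 ± √4) / 2
Solving: λ = 2, 4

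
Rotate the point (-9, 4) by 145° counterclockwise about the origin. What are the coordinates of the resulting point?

Rotation matrix for 145°: [[cos 145°, -sin 145°], [sin 145°, cos 145°]] ≈ [[-0.819152, -0.573576], [0.573576, -0.819152]]
[[-0.819152, -0.573576], [0.573576, -0.819152]] × [-9, 4]ᵀ ≈ [5.0781, -8.4388]ᵀ
Result: (5.0781, -8.4388)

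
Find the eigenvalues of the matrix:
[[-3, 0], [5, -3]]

Characteristic equation: det(A - λI) = 0
λ² - (trace)λ + (det) = 0
trace = -3 + -3 = -6, det = (-3)(-3) - (0)(5) = 9
λ² - (-6)λ + (9) = 0
λ = (-6 ± √((-6)² - 4·(9))) / 2 = (-6 ± √0) / 2
Solving: λ = -3, -3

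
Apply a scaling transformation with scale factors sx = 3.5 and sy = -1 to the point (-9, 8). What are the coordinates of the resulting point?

Scaling matrix:
[[3.50, 0], [0, -1]]
Result: (-9 × 3.5, 8 × -1) = (-31.5, -8)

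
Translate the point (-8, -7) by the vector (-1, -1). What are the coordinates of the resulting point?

Translation by (-1, -1) (homogeneous matrix [[1, 0, -1], [0, 1, -1], [0, 0, 1]]):
x' = -8 + -1 = -9
y' = -7 + -1 = -8
Result: (-9, -8)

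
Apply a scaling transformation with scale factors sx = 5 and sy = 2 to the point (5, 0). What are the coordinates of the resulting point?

Scaling matrix:
[[5, 0], [0, 2]]
Result: (5 × 5, 0 × 2) = (25, 0)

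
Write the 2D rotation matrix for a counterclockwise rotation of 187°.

Rotation matrix formula: [[cos θ, -sin θ], [sin θ, cos θ]]
For θ = 187°:
cos(187°) = -0.9925
sin(187°) = -0.1219
Result: [[-0.9925, 0.1219], [-0.1219, -0.9925]]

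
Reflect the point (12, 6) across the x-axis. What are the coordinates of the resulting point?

Reflection across x-axis: (12, 6) → (12, -6)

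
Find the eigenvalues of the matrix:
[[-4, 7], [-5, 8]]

Characteristic equation: det(A - λI) = 0
λ² - (trace)λ + (det) = 0
trace = -4 + 8 = 4, det = (-4)(8) - (7)(-5) = 3
λ² - (4)λ + (3) = 0
λ = (4 ± √((4)² - 4·(3))) / 2 = (4 ± √4) / 2
Solving: λ = 1, 3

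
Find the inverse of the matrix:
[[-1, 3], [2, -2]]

For [[a,b],[c,d]], inverse = (1/det)·[[d,-b],[-c,a]]
det = (-1)(-2) - (3)(2) = 2 - 6 = -4
Inverse = (1/-4)·[[-2, -3], [-2, -1]]
= [[1/2, 3/4], [1/2, 1/4]]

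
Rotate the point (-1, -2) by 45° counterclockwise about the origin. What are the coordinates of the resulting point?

Rotation matrix for 45°: [[cos 45°, -sin 45°], [sin 45°, cos 45°]] ≈ [[0.707107, -0.707107], [0.707107, 0.707107]]
[[0.707107, -0.707107], [0.707107, 0.707107]] × [-1, -2]ᵀ ≈ [0.7071, -2.1213]ᵀ
Result: (0.7071, -2.1213)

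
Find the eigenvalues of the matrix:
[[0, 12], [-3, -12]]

Characteristic equation: det(A - λI) = 0
λ² - (trace)λ + (det) = 0
trace = 0 + -12 = -12, det = (0)(-12) - (12)(-3) = 36
λ² - (-12)λ + (36) = 0
λ = (-12 ± √((-12)² - 4·(36))) / 2 = (-12 ± √0) / 2
Solving: λ = -6, -6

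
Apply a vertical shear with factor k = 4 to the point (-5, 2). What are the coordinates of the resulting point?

Shear matrix for vertical shear with factor k = 4:
[[1, 0], [4, 1]]
Result: (-5, 2) → (-5, -18)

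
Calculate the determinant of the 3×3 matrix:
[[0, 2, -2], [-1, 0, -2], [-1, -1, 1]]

Expansion along first row:
det = 0·det([[0,-2],[-1,1]]) - 2·det([[-1,-2],[-1,1]]) + -2·det([[-1,0],[-1,-1]])
    = 0·(0·1 - -2·-1) - 2·(-1·1 - -2·-1) + -2·(-1·-1 - 0·-1)
    = 0·-2 - 2·-3 + -2·1
    = 0 + 6 + -2 = 4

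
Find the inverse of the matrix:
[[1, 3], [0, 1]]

For [[a,b],[c,d]], inverse = (1/det)·[[d,-b],[-c,a]]
det = (1)(1) - (3)(0) = 1 - 0 = 1
Inverse = [[1, -3], [0, 1]]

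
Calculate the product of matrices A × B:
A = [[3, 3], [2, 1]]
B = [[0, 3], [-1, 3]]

Matrix multiplication:
C[0][0] = 3×0 + 3×-1 = -3
C[0][1] = 3×3 + 3×3 = 18
C[1][0] = 2×0 + 1×-1 = -1
C[1][1] = 2×3 + 1×3 = 9
Result: [[-3, 18], [-1, 9]]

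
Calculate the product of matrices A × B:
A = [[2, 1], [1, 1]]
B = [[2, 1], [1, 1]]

Matrix multiplication:
C[0][0] = 2×2 + 1×1 = 5
C[0][1] = 2×1 + 1×1 = 3
C[1][0] = 1×2 + 1×1 = 3
C[1][1] = 1×1 + 1×1 = 2
Result: [[5, 3], [3, 2]]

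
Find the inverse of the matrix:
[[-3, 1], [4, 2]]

For [[a,b],[c,d]], inverse = (1/det)·[[d,-b],[-c,a]]
det = (-3)(2) - (1)(4) = -6 - 4 = -10
Inverse = (1/-10)·[[2, -1], [-4, -3]]
= [[-1/5, 1/10], [2/5, 3/10]]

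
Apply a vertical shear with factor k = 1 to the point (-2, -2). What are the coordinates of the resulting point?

Shear matrix for vertical shear with factor k = 1:
[[1, 0], [1, 1]]
Result: (-2, -2) → (-2, -4)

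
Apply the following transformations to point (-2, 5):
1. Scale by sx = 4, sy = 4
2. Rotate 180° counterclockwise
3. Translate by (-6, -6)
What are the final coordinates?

Step 1: Scale → (-8, 20)
Step 2: Rotate 180° → (8, -20)
Step 3: Translate → (2, -26)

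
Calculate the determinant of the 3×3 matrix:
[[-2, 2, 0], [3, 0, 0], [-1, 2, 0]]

Expansion along first row:
det = -2·det([[0,0],[2,0]]) - 2·det([[3,0],[-1,0]]) + 0·det([[3,0],[-1,2]])
    = -2·(0·0 - 0·2) - 2·(3·0 - 0·-1) + 0·(3·2 - 0·-1)
    = -2·0 - 2·0 + 0·6
    = 0 + 0 + 0 = 0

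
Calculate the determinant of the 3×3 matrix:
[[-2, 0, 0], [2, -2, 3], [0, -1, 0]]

Expansion along first row:
det = -2·det([[-2,3],[-1,0]]) - 0·det([[2,3],[0,0]]) + 0·det([[2,-2],[0,-1]])
    = -2·(-2·0 - 3·-1) - 0·(2·0 - 3·0) + 0·(2·-1 - -2·0)
    = -2·3 - 0·0 + 0·-2
    = -6 + 0 + 0 = -6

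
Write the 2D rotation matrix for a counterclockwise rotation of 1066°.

Rotation matrix formula: [[cos θ, -sin θ], [sin θ, cos θ]]
For θ = 1066°:
cos(1066°) = 0.9703
sin(1066°) = -0.2419
Result: [[0.9703, 0.2419], [-0.2419, 0.9703]]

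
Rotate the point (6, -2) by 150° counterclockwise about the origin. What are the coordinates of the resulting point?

Rotation matrix for 150°: [[cos 150°, -sin 150°], [sin 150°, cos 150°]] ≈ [[-0.866025, -0.500000], [0.500000, -0.866025]]
[[-0.866025, -0.500000], [0.500000, -0.866025]] × [6, -2]ᵀ ≈ [-4.1962, 4.7321]ᵀ
Result: (-4.1962, 4.7321)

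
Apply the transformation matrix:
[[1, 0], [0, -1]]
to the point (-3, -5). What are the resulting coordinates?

Matrix multiplication:
[[1, 0], [0, -1]] × [-3, -5]ᵀ
= [(1)(-3) + (0)(-5), (0)(-3) + (-1)(-5)]ᵀ
= [-3, 5]ᵀ
Result: (-3, 5)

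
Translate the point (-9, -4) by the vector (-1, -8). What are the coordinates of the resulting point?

Translation by (-1, -8) (homogeneous matrix [[1, 0, -1], [0, 1, -8], [0, 0, 1]]):
x' = -9 + -1 = -10
y' = -4 + -8 = -12
Result: (-10, -12)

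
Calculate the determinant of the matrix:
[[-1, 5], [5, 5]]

For a 2×2 matrix [[a, b], [c, d]], det = ad - bc
det = (-1)(5) - (5)(5) = -5 - 25 = -30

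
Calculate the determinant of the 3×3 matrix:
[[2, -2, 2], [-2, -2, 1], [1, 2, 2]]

Expansion along first row:
det = 2·det([[-2,1],[2,2]]) - -2·det([[-2,1],[1,2]]) + 2·det([[-2,-2],[1,2]])
    = 2·(-2·2 - 1·2) - -2·(-2·2 - 1·1) + 2·(-2·2 - -2·1)
    = 2·-6 - -2·-5 + 2·-2
    = -12 + -10 + -4 = -26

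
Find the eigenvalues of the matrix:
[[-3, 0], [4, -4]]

Characteristic equation: det(A - λI) = 0
λ² - (trace)λ + (det) = 0
trace = -3 + -4 = -7, det = (-3)(-4) - (0)(4) = 12
λ² - (-7)λ + (12) = 0
λ = (-7 ± √((-7)² - 4·(12))) / 2 = (-7 ± √1) / 2
Solving: λ = -4, -3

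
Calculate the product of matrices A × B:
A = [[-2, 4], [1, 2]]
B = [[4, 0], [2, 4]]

Matrix multiplication:
C[0][0] = -2×4 + 4×2 = 0
C[0][1] = -2×0 + 4×4 = 16
C[1][0] = 1×4 + 2×2 = 8
C[1][1] = 1×0 + 2×4 = 8
Result: [[0, 16], [8, 8]]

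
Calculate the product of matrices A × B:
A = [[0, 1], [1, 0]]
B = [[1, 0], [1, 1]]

Matrix multiplication:
C[0][0] = 0×1 + 1×1 = 1
C[0][1] = 0×0 + 1×1 = 1
C[1][0] = 1×1 + 0×1 = 1
C[1][1] = 1×0 + 0×1 = 0
Result: [[1, 1], [1, 0]]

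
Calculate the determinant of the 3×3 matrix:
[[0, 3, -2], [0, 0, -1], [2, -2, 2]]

Expansion along first row:
det = 0·det([[0,-1],[-2,2]]) - 3·det([[0,-1],[2,2]]) + -2·det([[0,0],[2,-2]])
    = 0·(0·2 - -1·-2) - 3·(0·2 - -1·2) + -2·(0·-2 - 0·2)
    = 0·-2 - 3·2 + -2·0
    = 0 + -6 + 0 = -6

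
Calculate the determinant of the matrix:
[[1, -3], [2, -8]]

For a 2×2 matrix [[a, b], [c, d]], det = ad - bc
det = (1)(-8) - (-3)(2) = -8 - -6 = -2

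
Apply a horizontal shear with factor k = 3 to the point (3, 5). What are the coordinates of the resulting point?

Shear matrix for horizontal shear with factor k = 3:
[[1, 3], [0, 1]]
Result: (3, 5) → (18, 5)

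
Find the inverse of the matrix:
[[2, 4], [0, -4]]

For [[a,b],[c,d]], inverse = (1/det)·[[d,-b],[-c,a]]
det = (2)(-4) - (4)(0) = -8 - 0 = -8
Inverse = (1/-8)·[[-4, -4], [0, 2]]
= [[1/2, 1/2], [0, -1/4]]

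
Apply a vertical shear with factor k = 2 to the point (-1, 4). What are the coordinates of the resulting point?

Shear matrix for vertical shear with factor k = 2:
[[1, 0], [2, 1]]
Result: (-1, 4) → (-1, 2)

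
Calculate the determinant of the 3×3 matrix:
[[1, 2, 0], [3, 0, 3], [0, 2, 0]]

Expansion along first row:
det = 1·det([[0,3],[2,0]]) - 2·det([[3,3],[0,0]]) + 0·det([[3,0],[0,2]])
    = 1·(0·0 - 3·2) - 2·(3·0 - 3·0) + 0·(3·2 - 0·0)
    = 1·-6 - 2·0 + 0·6
    = -6 + 0 + 0 = -6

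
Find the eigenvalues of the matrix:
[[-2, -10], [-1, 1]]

Characteristic equation: det(A - λI) = 0
λ² - (trace)λ + (det) = 0
trace = -2 + 1 = -1, det = (-2)(1) - (-10)(-1) = -12
λ² - (-1)λ + (-12) = 0
λ = (-1 ± √((-1)² - 4·(-12))) / 2 = (-1 ± √49) / 2
Solving: λ = -4, 3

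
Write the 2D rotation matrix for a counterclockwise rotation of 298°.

Rotation matrix formula: [[cos θ, -sin θ], [sin θ, cos θ]]
For θ = 298°:
cos(298°) = 0.4695
sin(298°) = -0.8829
Result: [[0.4695, 0.8829], [-0.8829, 0.4695]]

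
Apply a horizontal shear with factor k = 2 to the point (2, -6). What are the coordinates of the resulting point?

Shear matrix for horizontal shear with factor k = 2:
[[1, 2], [0, 1]]
Result: (2, -6) → (-10, -6)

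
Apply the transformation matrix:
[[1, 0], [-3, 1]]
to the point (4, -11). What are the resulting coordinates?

Matrix multiplication:
[[1, 0], [-3, 1]] × [4, -11]ᵀ
= [(1)(4) + (0)(-11), (-3)(4) + (1)(-11)]ᵀ
= [4, -23]ᵀ
Result: (4, -23)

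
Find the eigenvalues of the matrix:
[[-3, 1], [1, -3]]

Characteristic equation: det(A - λI) = 0
λ² - (trace)λ + (det) = 0
trace = -3 + -3 = -6, det = (-3)(-3) - (1)(1) = 8
λ² - (-6)λ + (8) = 0
λ = (-6 ± √((-6)² - 4·(8))) / 2 = (-6 ± √4) / 2
Solving: λ = -4, -2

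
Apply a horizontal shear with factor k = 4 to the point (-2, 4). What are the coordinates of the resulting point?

Shear matrix for horizontal shear with factor k = 4:
[[1, 4], [0, 1]]
Result: (-2, 4) → (14, 4)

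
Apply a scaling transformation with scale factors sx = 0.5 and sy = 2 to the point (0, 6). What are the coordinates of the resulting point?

Scaling matrix:
[[0.50, 0], [0, 2]]
Result: (0 × 0.5, 6 × 2) = (0, 12)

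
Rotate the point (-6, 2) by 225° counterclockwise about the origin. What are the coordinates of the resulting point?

Rotation matrix for 225°: [[cos 225°, -sin 225°], [sin 225°, cos 225°]] ≈ [[-0.707107, 0.707107], [-0.707107, -0.707107]]
[[-0.707107, 0.707107], [-0.707107, -0.707107]] × [-6, 2]ᵀ ≈ [5.6569, 2.8284]ᵀ
Result: (5.6569, 2.8284)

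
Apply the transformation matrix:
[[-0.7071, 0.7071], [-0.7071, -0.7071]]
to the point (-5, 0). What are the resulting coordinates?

Matrix multiplication:
[[-0.7071, 0.7071], [-0.7071, -0.7071]] × [-5, 0]ᵀ
= [(-0.7071)(-5) + (0.7071)(0), (-0.7071)(-5) + (-0.7071)(0)]ᵀ
= [3.5355, 3.5355]ᵀ
Result: (3.5355, 3.5355)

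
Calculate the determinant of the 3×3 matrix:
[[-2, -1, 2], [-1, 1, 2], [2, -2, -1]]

Expansion along first row:
det = -2·det([[1,2],[-2,-1]]) - -1·det([[-1,2],[2,-1]]) + 2·det([[-1,1],[2,-2]])
    = -2·(1·-1 - 2·-2) - -1·(-1·-1 - 2·2) + 2·(-1·-2 - 1·2)
    = -2·3 - -1·-3 + 2·0
    = -6 + -3 + 0 = -9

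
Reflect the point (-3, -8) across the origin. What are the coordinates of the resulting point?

Reflection across origin: (-3, -8) → (3, 8)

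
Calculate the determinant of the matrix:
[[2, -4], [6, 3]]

For a 2×2 matrix [[a, b], [c, d]], det = ad - bc
det = (2)(3) - (-4)(6) = 6 - -24 = 30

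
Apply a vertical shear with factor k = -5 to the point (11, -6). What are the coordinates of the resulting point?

Shear matrix for vertical shear with factor k = -5:
[[1, 0], [-5, 1]]
Result: (11, -6) → (11, -61)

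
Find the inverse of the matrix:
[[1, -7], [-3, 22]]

For [[a,b],[c,d]], inverse = (1/det)·[[d,-b],[-c,a]]
det = (1)(22) - (-7)(-3) = 22 - 21 = 1
Inverse = [[22, 7], [3, 1]]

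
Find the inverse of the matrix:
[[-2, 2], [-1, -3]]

For [[a,b],[c,d]], inverse = (1/det)·[[d,-b],[-c,a]]
det = (-2)(-3) - (2)(-1) = 6 - -2 = 8
Inverse = (1/8)·[[-3, -2], [1, -2]]
= [[-3/8, -1/4], [1/8, -1/4]]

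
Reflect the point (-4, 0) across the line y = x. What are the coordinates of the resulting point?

Reflection across line y = x: (-4, 0) → (0, -4)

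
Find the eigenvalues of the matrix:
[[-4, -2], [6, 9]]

Characteristic equation: det(A - λI) = 0
λ² - (trace)λ + (det) = 0
trace = -4 + 9 = 5, det = (-4)(9) - (-2)(6) = -24
λ² - (5)λ + (-24) = 0
λ = (5 ± √((5)² - 4·(-24))) / 2 = (5 ± √121) / 2
Solving: λ = -3, 8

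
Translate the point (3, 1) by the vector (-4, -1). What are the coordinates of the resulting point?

Translation by (-4, -1) (homogeneous matrix [[1, 0, -4], [0, 1, -1], [0, 0, 1]]):
x' = 3 + -4 = -1
y' = 1 + -1 = 0
Result: (-1, 0)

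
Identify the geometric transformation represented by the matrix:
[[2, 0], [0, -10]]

This matrix represents: non-uniform scaling by sx = 2, sy = -10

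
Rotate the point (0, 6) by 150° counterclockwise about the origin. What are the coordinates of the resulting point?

Rotation matrix for 150°: [[cos 150°, -sin 150°], [sin 150°, cos 150°]] ≈ [[-0.866025, -0.500000], [0.500000, -0.866025]]
[[-0.866025, -0.500000], [0.500000, -0.866025]] × [0, 6]ᵀ ≈ [-3, -5.1962]ᵀ
Result: (-3, -5.1962)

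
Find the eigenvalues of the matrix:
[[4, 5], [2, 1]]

Characteristic equation: det(A - λI) = 0
λ² - (trace)λ + (det) = 0
trace = 4 + 1 = 5, det = (4)(1) - (5)(2) = -6
λ² - (5)λ + (-6) = 0
λ = (5 ± √((5)² - 4·(-6))) / 2 = (5 ± √49) / 2
Solving: λ = -1, 6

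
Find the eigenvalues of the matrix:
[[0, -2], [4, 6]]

Characteristic equation: det(A - λI) = 0
λ² - (trace)λ + (det) = 0
trace = 0 + 6 = 6, det = (0)(6) - (-2)(4) = 8
λ² - (6)λ + (8) = 0
λ = (6 ± √((6)² - 4·(8))) / 2 = (6 ± √4) / 2
Solving: λ = 2, 4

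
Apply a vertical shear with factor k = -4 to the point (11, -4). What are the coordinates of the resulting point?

Shear matrix for vertical shear with factor k = -4:
[[1, 0], [-4, 1]]
Result: (11, -4) → (11, -48)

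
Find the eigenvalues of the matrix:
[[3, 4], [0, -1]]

Characteristic equation: det(A - λI) = 0
λ² - (trace)λ + (det) = 0
trace = 3 + -1 = 2, det = (3)(-1) - (4)(0) = -3
λ² - (2)λ + (-3) = 0
λ = (2 ± √((2)² - 4·(-3))) / 2 = (2 ± √16) / 2
Solving: λ = -1, 3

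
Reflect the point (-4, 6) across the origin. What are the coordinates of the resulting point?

Reflection across origin: (-4, 6) → (4, -6)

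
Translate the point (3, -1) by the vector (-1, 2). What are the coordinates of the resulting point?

Translation by (-1, 2) (homogeneous matrix [[1, 0, -1], [0, 1, 2], [0, 0, 1]]):
x' = 3 + -1 = 2
y' = -1 + 2 = 1
Result: (2, 1)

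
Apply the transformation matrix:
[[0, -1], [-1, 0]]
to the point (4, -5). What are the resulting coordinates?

Matrix multiplication:
[[0, -1], [-1, 0]] × [4, -5]ᵀ
= [(0)(4) + (-1)(-5), (-1)(4) + (0)(-5)]ᵀ
= [5, -4]ᵀ
Result: (5, -4)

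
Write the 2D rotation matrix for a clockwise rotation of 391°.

Rotation matrix formula: [[cos θ, -sin θ], [sin θ, cos θ]]
A clockwise rotation by 391° is equivalent to a counterclockwise rotation by -391°.
For θ = -391°:
cos(-391°) = 0.8572
sin(-391°) = -0.5150
Result: [[0.8572, 0.5150], [-0.5150, 0.8572]]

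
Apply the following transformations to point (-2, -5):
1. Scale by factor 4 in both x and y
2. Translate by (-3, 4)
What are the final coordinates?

Step 1: Scale (-2, -5) by 4 → (-8, -20)
Step 2: Translate by (-3, 4) → (-11, -16)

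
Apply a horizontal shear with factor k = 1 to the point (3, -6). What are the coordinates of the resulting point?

Shear matrix for horizontal shear with factor k = 1:
[[1, 1], [0, 1]]
Result: (3, -6) → (-3, -6)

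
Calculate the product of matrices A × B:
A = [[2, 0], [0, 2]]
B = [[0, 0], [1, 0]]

Matrix multiplication:
C[0][0] = 2×0 + 0×1 = 0
C[0][1] = 2×0 + 0×0 = 0
C[1][0] = 0×0 + 2×1 = 2
C[1][1] = 0×0 + 2×0 = 0
Result: [[0, 0], [2, 0]]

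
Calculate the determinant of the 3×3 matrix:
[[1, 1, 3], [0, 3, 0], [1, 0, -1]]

Expansion along first row:
det = 1·det([[3,0],[0,-1]]) - 1·det([[0,0],[1,-1]]) + 3·det([[0,3],[1,0]])
    = 1·(3·-1 - 0·0) - 1·(0·-1 - 0·1) + 3·(0·0 - 3·1)
    = 1·-3 - 1·0 + 3·-3
    = -3 + 0 + -9 = -12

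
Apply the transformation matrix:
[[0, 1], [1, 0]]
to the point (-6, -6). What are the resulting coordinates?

Matrix multiplication:
[[0, 1], [1, 0]] × [-6, -6]ᵀ
= [(0)(-6) + (1)(-6), (1)(-6) + (0)(-6)]ᵀ
= [-6, -6]ᵀ
Result: (-6, -6)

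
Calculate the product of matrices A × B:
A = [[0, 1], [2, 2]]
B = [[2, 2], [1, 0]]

Matrix multiplication:
C[0][0] = 0×2 + 1×1 = 1
C[0][1] = 0×2 + 1×0 = 0
C[1][0] = 2×2 + 2×1 = 6
C[1][1] = 2×2 + 2×0 = 4
Result: [[1, 0], [6, 4]]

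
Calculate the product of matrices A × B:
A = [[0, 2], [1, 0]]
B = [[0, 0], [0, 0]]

Matrix multiplication:
C[0][0] = 0×0 + 2×0 = 0
C[0][1] = 0×0 + 2×0 = 0
C[1][0] = 1×0 + 0×0 = 0
C[1][1] = 1×0 + 0×0 = 0
Result: [[0, 0], [0, 0]]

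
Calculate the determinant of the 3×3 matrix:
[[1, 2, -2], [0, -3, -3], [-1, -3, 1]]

Expansion along first row:
det = 1·det([[-3,-3],[-3,1]]) - 2·det([[0,-3],[-1,1]]) + -2·det([[0,-3],[-1,-3]])
    = 1·(-3·1 - -3·-3) - 2·(0·1 - -3·-1) + -2·(0·-3 - -3·-1)
    = 1·-12 - 2·-3 + -2·-3
    = -12 + 6 + 6 = 0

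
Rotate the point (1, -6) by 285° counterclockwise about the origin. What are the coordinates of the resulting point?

Rotation matrix for 285°: [[cos 285°, -sin 285°], [sin 285°, cos 285°]] ≈ [[0.258819, 0.965926], [-0.965926, 0.258819]]
[[0.258819, 0.965926], [-0.965926, 0.258819]] × [1, -6]ᵀ ≈ [-5.5367, -2.5188]ᵀ
Result: (-5.5367, -2.5188)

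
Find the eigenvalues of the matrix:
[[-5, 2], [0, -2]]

Characteristic equation: det(A - λI) = 0
λ² - (trace)λ + (det) = 0
trace = -5 + -2 = -7, det = (-5)(-2) - (2)(0) = 10
λ² - (-7)λ + (10) = 0
λ = (-7 ± √((-7)² - 4·(10))) / 2 = (-7 ± √9) / 2
Solving: λ = -5, -2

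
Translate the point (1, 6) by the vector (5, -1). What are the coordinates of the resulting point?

Translation by (5, -1) (homogeneous matrix [[1, 0, 5], [0, 1, -1], [0, 0, 1]]):
x' = 1 + 5 = 6
y' = 6 + -1 = 5
Result: (6, 5)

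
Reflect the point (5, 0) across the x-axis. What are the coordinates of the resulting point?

Reflection across x-axis: (5, 0) → (5, 0)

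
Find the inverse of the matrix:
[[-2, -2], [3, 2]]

For [[a,b],[c,d]], inverse = (1/det)·[[d,-b],[-c,a]]
det = (-2)(2) - (-2)(3) = -4 - -6 = 2
Inverse = (1/2)·[[2, 2], [-3, -2]]
= [[1, 1], [-3/2, -1]]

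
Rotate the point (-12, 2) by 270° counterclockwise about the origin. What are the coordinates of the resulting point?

Rotation matrix for 270°: [[cos 270°, -sin 270°], [sin 270°, cos 270°]] = [[0, 1], [-1, 0]]
[[0, 1], [-1, 0]] × [-12, 2]ᵀ = [2, 12]ᵀ
Result: (2, 12)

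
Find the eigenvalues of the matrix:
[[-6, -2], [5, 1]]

Characteristic equation: det(A - λI) = 0
λ² - (trace)λ + (det) = 0
trace = -6 + 1 = -5, det = (-6)(1) - (-2)(5) = 4
λ² - (-5)λ + (4) = 0
λ = (-5 ± √((-5)² - 4·(4))) / 2 = (-5 ± √9) / 2
Solving: λ = -4, -1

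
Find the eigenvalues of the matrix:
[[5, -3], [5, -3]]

Characteristic equation: det(A - λI) = 0
λ² - (trace)λ + (det) = 0
trace = 5 + -3 = 2, det = (5)(-3) - (-3)(5) = 0
λ² - (2)λ + (0) = 0
λ = (2 ± √((2)² - 4·(0))) / 2 = (2 ± √4) / 2
Solving: λ = 0, 2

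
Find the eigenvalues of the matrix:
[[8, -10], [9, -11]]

Characteristic equation: det(A - λI) = 0
λ² - (trace)λ + (det) = 0
trace = 8 + -11 = -3, det = (8)(-11) - (-10)(9) = 2
λ² - (-3)λ + (2) = 0
λ = (-3 ± √((-3)² - 4·(2))) / 2 = (-3 ± √1) / 2
Solving: λ = -2, -1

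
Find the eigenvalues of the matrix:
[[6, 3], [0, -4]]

Characteristic equation: det(A - λI) = 0
λ² - (trace)λ + (det) = 0
trace = 6 + -4 = 2, det = (6)(-4) - (3)(0) = -24
λ² - (2)λ + (-24) = 0
λ = (2 ± √((2)² - 4·(-24))) / 2 = (2 ± √100) / 2
Solving: λ = -4, 6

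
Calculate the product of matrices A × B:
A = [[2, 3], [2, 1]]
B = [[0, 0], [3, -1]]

Matrix multiplication:
C[0][0] = 2×0 + 3×3 = 9
C[0][1] = 2×0 + 3×-1 = -3
C[1][0] = 2×0 + 1×3 = 3
C[1][1] = 2×0 + 1×-1 = -1
Result: [[9, -3], [3, -1]]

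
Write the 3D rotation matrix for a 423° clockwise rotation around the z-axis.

Rotation matrix for clockwise 423° around z-axis:
A clockwise rotation by 423° is a counterclockwise rotation by -423°.
cos(-423°) = 0.4540, sin(-423°) = -0.8910
Result: [[0.4540, 0.8910, 0], [-0.8910, 0.4540, 0], [0, 0, 1]]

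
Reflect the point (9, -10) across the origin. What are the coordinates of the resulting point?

Reflection across origin: (9, -10) → (-9, 10)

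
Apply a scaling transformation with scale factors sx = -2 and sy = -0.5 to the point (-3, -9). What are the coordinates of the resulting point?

Scaling matrix:
[[-2, 0], [0, -0.50]]
Result: (-3 × -2, -9 × -0.5) = (6, 4.5)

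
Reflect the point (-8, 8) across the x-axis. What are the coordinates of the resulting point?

Reflection across x-axis: (-8, 8) → (-8, -8)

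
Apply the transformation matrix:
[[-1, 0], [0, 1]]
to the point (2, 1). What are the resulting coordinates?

Matrix multiplication:
[[-1, 0], [0, 1]] × [2, 1]ᵀ
= [(-1)(2) + (0)(1), (0)(2) + (1)(1)]ᵀ
= [-2, 1]ᵀ
Result: (-2, 1)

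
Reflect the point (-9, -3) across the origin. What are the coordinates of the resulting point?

Reflection across origin: (-9, -3) → (9, 3)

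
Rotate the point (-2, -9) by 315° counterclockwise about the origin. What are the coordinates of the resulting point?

Rotation matrix for 315°: [[cos 315°, -sin 315°], [sin 315°, cos 315°]] ≈ [[0.707107, 0.707107], [-0.707107, 0.707107]]
[[0.707107, 0.707107], [-0.707107, 0.707107]] × [-2, -9]ᵀ ≈ [-7.7782, -4.9497]ᵀ
Result: (-7.7782, -4.9497)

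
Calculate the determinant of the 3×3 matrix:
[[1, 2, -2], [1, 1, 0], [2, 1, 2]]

Expansion along first row:
det = 1·det([[1,0],[1,2]]) - 2·det([[1,0],[2,2]]) + -2·det([[1,1],[2,1]])
    = 1·(1·2 - 0·1) - 2·(1·2 - 0·2) + -2·(1·1 - 1·2)
    = 1·2 - 2·2 + -2·-1
    = 2 + -4 + 2 = 0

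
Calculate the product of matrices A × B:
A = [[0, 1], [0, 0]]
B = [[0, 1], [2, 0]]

Matrix multiplication:
C[0][0] = 0×0 + 1×2 = 2
C[0][1] = 0×1 + 1×0 = 0
C[1][0] = 0×0 + 0×2 = 0
C[1][1] = 0×1 + 0×0 = 0
Result: [[2, 0], [0, 0]]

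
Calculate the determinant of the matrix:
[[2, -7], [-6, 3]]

For a 2×2 matrix [[a, b], [c, d]], det = ad - bc
det = (2)(3) - (-7)(-6) = 6 - 42 = -36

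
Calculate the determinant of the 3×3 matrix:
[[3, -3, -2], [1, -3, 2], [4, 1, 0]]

Expansion along first row:
det = 3·det([[-3,2],[1,0]]) - -3·det([[1,2],[4,0]]) + -2·det([[1,-3],[4,1]])
    = 3·(-3·0 - 2·1) - -3·(1·0 - 2·4) + -2·(1·1 - -3·4)
    = 3·-2 - -3·-8 + -2·13
    = -6 + -24 + -26 = -56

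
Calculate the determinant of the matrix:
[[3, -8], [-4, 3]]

For a 2×2 matrix [[a, b], [c, d]], det = ad - bc
det = (3)(3) - (-8)(-4) = 9 - 32 = -23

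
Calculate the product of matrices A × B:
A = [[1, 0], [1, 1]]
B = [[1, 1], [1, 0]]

Matrix multiplication:
C[0][0] = 1×1 + 0×1 = 1
C[0][1] = 1×1 + 0×0 = 1
C[1][0] = 1×1 + 1×1 = 2
C[1][1] = 1×1 + 1×0 = 1
Result: [[1, 1], [2, 1]]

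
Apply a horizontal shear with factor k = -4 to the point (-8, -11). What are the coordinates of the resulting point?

Shear matrix for horizontal shear with factor k = -4:
[[1, -4], [0, 1]]
Result: (-8, -11) → (36, -11)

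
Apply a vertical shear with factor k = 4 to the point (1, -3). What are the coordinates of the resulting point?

Shear matrix for vertical shear with factor k = 4:
[[1, 0], [4, 1]]
Result: (1, -3) → (1, 1)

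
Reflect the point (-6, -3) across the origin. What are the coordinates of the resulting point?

Reflection across origin: (-6, -3) → (6, 3)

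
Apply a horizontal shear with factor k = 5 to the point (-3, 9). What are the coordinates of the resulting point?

Shear matrix for horizontal shear with factor k = 5:
[[1, 5], [0, 1]]
Result: (-3, 9) → (42, 9)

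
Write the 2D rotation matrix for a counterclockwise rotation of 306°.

Rotation matrix formula: [[cos θ, -sin θ], [sin θ, cos θ]]
For θ = 306°:
cos(306°) = 0.5878
sin(306°) = -0.8090
Result: [[0.5878, 0.8090], [-0.8090, 0.5878]]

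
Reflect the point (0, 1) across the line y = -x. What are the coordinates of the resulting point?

Reflection across line y = -x: (0, 1) → (-1, 0)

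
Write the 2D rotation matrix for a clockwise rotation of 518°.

Rotation matrix formula: [[cos θ, -sin θ], [sin θ, cos θ]]
A clockwise rotation by 518° is equivalent to a counterclockwise rotation by -518°.
For θ = -518°:
cos(-518°) = -0.9272
sin(-518°) = -0.3746
Result: [[-0.9272, 0.3746], [-0.3746, -0.9272]]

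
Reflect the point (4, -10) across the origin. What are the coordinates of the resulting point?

Reflection across origin: (4, -10) → (-4, 10)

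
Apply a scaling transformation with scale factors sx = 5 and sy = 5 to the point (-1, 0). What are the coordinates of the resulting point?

Scaling matrix:
[[5, 0], [0, 5]]
Result: (-1 × 5, 0 × 5) = (-5, 0)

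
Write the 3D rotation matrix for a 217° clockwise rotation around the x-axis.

Rotation matrix for clockwise 217° around x-axis:
A clockwise rotation by 217° is a counterclockwise rotation by -217°.
cos(-217°) = -0.7986, sin(-217°) = 0.6018
Result: [[1, 0, 0], [0, -0.7986, -0.6018], [0, 0.6018, -0.7986]]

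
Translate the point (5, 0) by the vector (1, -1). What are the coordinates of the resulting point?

Translation by (1, -1) (homogeneous matrix [[1, 0, 1], [0, 1, -1], [0, 0, 1]]):
x' = 5 + 1 = 6
y' = 0 + -1 = -1
Result: (6, -1)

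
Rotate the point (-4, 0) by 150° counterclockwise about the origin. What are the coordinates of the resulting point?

Rotation matrix for 150°: [[cos 150°, -sin 150°], [sin 150°, cos 150°]] ≈ [[-0.866025, -0.500000], [0.500000, -0.866025]]
[[-0.866025, -0.500000], [0.500000, -0.866025]] × [-4, 0]ᵀ ≈ [3.4641, -2]ᵀ
Result: (3.4641, -2)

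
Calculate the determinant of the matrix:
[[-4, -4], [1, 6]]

For a 2×2 matrix [[a, b], [c, d]], det = ad - bc
det = (-4)(6) - (-4)(1) = -24 - -4 = -20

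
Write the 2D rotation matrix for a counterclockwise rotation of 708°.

Rotation matrix formula: [[cos θ, -sin θ], [sin θ, cos θ]]
For θ = 708°:
cos(708°) = 0.9781
sin(708°) = -0.2079
Result: [[0.9781, 0.2079], [-0.2079, 0.9781]]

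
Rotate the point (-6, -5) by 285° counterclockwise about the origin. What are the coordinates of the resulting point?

Rotation matrix for 285°: [[cos 285°, -sin 285°], [sin 285°, cos 285°]] ≈ [[0.258819, 0.965926], [-0.965926, 0.258819]]
[[0.258819, 0.965926], [-0.965926, 0.258819]] × [-6, -5]ᵀ ≈ [-6.3825, 4.5015]ᵀ
Result: (-6.3825, 4.5015)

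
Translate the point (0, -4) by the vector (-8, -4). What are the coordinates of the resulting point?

Translation by (-8, -4) (homogeneous matrix [[1, 0, -8], [0, 1, -4], [0, 0, 1]]):
x' = 0 + -8 = -8
y' = -4 + -4 = -8
Result: (-8, -8)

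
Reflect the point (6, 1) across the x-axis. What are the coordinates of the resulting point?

Reflection across x-axis: (6, 1) → (6, -1)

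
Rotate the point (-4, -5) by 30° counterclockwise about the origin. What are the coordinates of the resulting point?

Rotation matrix for 30°: [[cos 30°, -sin 30°], [sin 30°, cos 30°]] ≈ [[0.866025, -0.500000], [0.500000, 0.866025]]
[[0.866025, -0.500000], [0.500000, 0.866025]] × [-4, -5]ᵀ ≈ [-0.9641, -6.3301]ᵀ
Result: (-0.9641, -6.3301)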